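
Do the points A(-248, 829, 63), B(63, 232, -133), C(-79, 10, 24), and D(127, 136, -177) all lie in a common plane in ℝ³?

Yes

A normal to the plane through A, B, C is n = AB × AC = (-137241, -20995, -153816).
The plane has equation n·P = 6940505. For D: n·D = 6940505.
Equal, so D lies in the plane and all four are coplanar.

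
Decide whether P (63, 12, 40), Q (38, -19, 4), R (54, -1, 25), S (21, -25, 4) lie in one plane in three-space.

With P as base: PQ = (-25, -31, -36), PR = (-9, -13, -15), PS = (-42, -37, -36).
PR × PS = (-87, 306, -213).
PQ · (PR × PS) = 357.
Since 357 ≠ 0, the four points are not coplanar.

No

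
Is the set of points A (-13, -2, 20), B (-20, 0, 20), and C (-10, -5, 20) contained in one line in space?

AB = (-7, 2, 0), AC = (3, -3, 0).
Comparing components 1 and 2: (-7)(-3) − (2)(3) = 15 ≠ 0, so AB and AC are not parallel and the points are not collinear.

No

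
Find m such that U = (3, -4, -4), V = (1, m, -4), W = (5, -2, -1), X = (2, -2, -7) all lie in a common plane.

Coplanarity ⇔ det[UV; UW; UX] = 0.
Expanding, this is linear in m: (3)m + (36) = 0.
So m = -12.

-12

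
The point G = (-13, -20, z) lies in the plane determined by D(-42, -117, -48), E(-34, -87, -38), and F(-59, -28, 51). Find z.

-21

A normal to the plane is n = DE × DF = (2080, -962, 1222).
G lies in the plane iff n · DG = 0.
This gives (1222)z + (25662) = 0, so z = -21.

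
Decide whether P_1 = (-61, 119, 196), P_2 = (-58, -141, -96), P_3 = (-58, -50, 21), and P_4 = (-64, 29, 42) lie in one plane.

No

With P_1 as base: P_1P_2 = (3, -260, -292), P_1P_3 = (3, -169, -175), P_1P_4 = (-3, -90, -154).
P_1P_3 × P_1P_4 = (10276, 987, -777).
P_1P_2 · (P_1P_3 × P_1P_4) = 1092.
Since 1092 ≠ 0, the four points are not coplanar.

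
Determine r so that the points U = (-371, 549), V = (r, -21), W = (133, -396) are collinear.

-67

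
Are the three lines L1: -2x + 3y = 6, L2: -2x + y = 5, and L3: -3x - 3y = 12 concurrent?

Lines aᵢx + bᵢy = cᵢ with pairwise distinct directions are concurrent exactly when det[aᵢ bᵢ cᵢ] = 0.
Here the determinant is 27.
Nonzero, so no common point exists.

No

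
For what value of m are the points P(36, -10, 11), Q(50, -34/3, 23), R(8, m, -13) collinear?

-22/3

Direction PQ = (14, -4/3, 12). From the x-coordinate of R, the parameter along the line is τ = (8 − 36)/14 = -2.
Then m = (-10) + (-2)·(-4/3) = -22/3.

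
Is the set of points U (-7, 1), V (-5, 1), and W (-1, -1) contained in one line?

UV = (2, 0), UW = (6, -2).
Twice the signed area of △UVW is (2)(-2) − (0)(6) = -4.
The area is nonzero, so the three points are not collinear.

No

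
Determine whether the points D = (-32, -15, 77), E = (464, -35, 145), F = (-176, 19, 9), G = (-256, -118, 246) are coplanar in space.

No

With D as base: DE = (496, -20, 68), DF = (-144, 34, -68), DG = (-224, -103, 169).
DF × DG = (-1258, 39568, 22448).
DE · (DF × DG) = 111136.
Since 111136 ≠ 0, the four points are not coplanar.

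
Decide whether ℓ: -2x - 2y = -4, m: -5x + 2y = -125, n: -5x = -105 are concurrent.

Intersecting ℓ and m: solving the 2×2 system gives (x, y) = (129/7, -115/7).
Substitute into n: (-5)(129/7) + (0)(-115/7) = -645/7.
But n requires -105 ≠ -645/7, so the three lines have no common point.

No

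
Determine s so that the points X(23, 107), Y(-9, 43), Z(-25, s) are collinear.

Collinearity: (Z − X) must be parallel to (Y − X) = (-32, -64).
Cross-multiplying the components: (s − 107)·(-32) = (-48)·(-64).
Solving gives s = 11.

11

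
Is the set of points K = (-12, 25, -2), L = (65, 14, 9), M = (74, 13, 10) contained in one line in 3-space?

No

KL = (77, -11, 11), KM = (86, -12, 12).
KL × KM = (0, 22, 22).
The cross product is nonzero, so the points do not lie on one line.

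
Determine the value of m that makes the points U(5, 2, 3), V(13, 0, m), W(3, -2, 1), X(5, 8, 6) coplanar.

2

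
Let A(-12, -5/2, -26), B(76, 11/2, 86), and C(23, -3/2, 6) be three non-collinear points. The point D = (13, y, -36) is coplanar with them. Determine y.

-15/2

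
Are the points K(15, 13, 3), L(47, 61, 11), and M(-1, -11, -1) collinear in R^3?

Yes

KL = (32, 48, 8), KM = (-16, -24, -4).
Each component of KM is -1/2 times the corresponding component of KL, so KM = -1/2·KL and the points are collinear.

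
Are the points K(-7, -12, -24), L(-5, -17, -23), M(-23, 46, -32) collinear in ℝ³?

No

KL = (2, -5, 1), KM = (-16, 58, -8).
KL × KM = (-18, 0, 36).
The cross product is nonzero, so the points do not lie on one line.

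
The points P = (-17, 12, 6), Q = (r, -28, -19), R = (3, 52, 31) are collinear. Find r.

Direction PR = (20, 40, 25). From the y-coordinate of Q, the parameter along the line is τ = (-28 − 12)/40 = -1.
Then r = (-17) + (-1)·(20) = -37.

-37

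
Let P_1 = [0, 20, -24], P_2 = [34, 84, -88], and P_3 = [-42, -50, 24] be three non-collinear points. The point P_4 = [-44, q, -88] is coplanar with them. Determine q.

-20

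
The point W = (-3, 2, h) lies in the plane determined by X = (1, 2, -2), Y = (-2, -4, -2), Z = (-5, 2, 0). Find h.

-2/3

A normal to the plane is n = XY × XZ = (-12, 6, -36).
W lies in the plane iff n · XW = 0.
This gives (-36)h + (-24) = 0, so h = -2/3.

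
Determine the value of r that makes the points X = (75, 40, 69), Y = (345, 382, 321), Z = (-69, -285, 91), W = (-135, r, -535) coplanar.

146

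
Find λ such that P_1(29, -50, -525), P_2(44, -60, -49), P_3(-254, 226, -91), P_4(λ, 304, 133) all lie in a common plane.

-333

The points are coplanar iff P_1P_2 · (P_1P_3 × P_1P_4) = 0.
Expanding, this is linear in λ: (-135716)λ + (-45193428) = 0.
So λ = -333.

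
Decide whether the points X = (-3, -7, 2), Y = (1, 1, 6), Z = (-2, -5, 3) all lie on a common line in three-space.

Yes

XY = (4, 8, 4), XZ = (1, 2, 1).
XY × XZ = (0, 0, 0).
The cross product vanishes, so the three points are collinear.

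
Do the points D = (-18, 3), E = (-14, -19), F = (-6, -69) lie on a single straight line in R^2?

No

DE = (4, -22), DF = (12, -72).
If collinear, DF would be a scalar multiple of DE. But (4)·(-72) ≠ (-22)·(12) (difference -24), so they are not parallel; the points are not collinear.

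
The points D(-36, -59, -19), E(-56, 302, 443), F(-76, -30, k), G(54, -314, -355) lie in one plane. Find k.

Normal to plane DEG: n = (-3486, 34860, -27390); plane equation n·P = -1410834.
Requiring n·F = -1410834: (-27390)k + (-780864) = -1410834.
So k = 23.

23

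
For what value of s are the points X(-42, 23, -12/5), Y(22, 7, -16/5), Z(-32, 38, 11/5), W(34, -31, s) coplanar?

-64/5

Coplanarity ⇔ det[XY; XZ; XW] = 0.
Expanding, this is linear in s: (1120)s + (14336) = 0.
So s = -64/5.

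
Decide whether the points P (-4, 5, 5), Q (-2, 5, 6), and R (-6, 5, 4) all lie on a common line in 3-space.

PQ = (2, 0, 1), PR = (-2, 0, -1).
Each component of PR is -1 times the corresponding component of PQ, so PR = -1·PQ and the points are collinear.

Yes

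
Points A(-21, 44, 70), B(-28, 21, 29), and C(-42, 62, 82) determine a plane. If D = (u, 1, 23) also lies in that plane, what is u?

5

A normal to the plane is n = AB × AC = (462, 945, -609).
D lies in the plane iff n · AD = 0.
This gives (462)u + (-2310) = 0, so u = 5.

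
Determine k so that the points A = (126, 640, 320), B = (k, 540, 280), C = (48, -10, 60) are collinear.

Collinearity requires AB × AC = 0; each component is linear in k.
The y-component gives (260)k + (-29640) = 0, so k = 114.
The remaining components then also vanish.

114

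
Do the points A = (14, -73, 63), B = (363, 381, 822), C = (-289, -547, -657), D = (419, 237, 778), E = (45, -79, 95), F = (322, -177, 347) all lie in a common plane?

Yes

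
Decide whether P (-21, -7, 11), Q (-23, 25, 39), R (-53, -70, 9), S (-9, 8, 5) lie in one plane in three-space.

The four points are coplanar iff the 3×3 determinant with rows PQ, PR, PS is zero.
Rows: (-2, 32, 28), (-32, -63, -2), (12, 15, -6).
Expanding along the first row: (-2)(408) − (32)(216) + (28)(276) = 0.
Zero determinant ⇒ coplanar.

Yes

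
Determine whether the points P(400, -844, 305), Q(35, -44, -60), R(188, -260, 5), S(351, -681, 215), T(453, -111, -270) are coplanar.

No

The plane through P, Q, R has normal n = PQ × PR = (-26840, -32120, -43560) and equation n·X = 3087480.
Checking the remaining points: n·S = 3087480, n·T = 3168000.
Since n·T = 3168000 ≠ 3087480, T is off the plane and the points are not all coplanar.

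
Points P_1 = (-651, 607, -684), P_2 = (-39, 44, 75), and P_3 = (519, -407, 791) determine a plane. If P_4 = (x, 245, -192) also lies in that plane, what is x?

-255

A normal to the plane is n = P_1P_2 × P_1P_3 = (-60799, -14670, 38142).
P_4 lies in the plane iff n · P_1P_4 = 0.
This gives (-60799)x + (-15503745) = 0, so x = -255.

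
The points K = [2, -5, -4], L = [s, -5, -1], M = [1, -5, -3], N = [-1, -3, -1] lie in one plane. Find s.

The points are coplanar iff KL · (KM × KN) = 0.
Expanding, this is linear in s: (-2)s + (-2) = 0.
So s = -1.

-1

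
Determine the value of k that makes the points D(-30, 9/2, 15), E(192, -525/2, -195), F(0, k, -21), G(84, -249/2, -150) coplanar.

-61/2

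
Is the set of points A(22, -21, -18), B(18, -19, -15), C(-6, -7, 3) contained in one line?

Yes

AB = (-4, 2, 3), AC = (-28, 14, 21).
Each component of AC is 7 times the corresponding component of AB, so AC = 7·AB and the points are collinear.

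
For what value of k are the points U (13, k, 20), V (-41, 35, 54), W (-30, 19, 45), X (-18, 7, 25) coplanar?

-49

Coplanarity ⇔ det[UV; UW; UX] = 0.
Expanding, this is linear in k: (-112)k + (-5488) = 0.
So k = -49.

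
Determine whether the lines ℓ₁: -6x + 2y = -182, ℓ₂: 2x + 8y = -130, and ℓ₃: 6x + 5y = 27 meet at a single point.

The three lines meet at one point iff the augmented coefficient matrix [aᵢ bᵢ cᵢ] has rank < 3, i.e. its determinant vanishes.
Here the determinant is 52.
Nonzero, so no common point exists.

No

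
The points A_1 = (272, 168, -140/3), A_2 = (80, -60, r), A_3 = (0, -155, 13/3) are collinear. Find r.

Collinearity requires A_1A_2 × A_1A_3 = 0; each component is linear in r.
The x-component gives (323)r + (10336/3) = 0, so r = -32/3.
The remaining components then also vanish.

-32/3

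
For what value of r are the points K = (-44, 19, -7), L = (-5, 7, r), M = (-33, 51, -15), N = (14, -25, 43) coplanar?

19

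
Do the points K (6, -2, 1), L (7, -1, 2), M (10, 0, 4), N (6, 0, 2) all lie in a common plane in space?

With K as base: KL = (1, 1, 1), KM = (4, 2, 3), KN = (0, 2, 1).
KM × KN = (-4, -4, 8).
KL · (KM × KN) = 0.
The scalar triple product vanishes, so the four points are coplanar.

Yes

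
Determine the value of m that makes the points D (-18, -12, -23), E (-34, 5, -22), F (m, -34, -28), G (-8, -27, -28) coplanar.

Normal to plane DEG: n = (-70, -70, 70); plane equation n·P = 490.
Requiring n·F = 490: (-70)m + (420) = 490.
So m = -1.

-1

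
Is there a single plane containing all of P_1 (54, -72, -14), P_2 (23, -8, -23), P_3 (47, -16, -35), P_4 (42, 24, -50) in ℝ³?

The four points are coplanar iff the 3×3 determinant with rows P_1P_2, P_1P_3, P_1P_4 is zero.
Rows: (-31, 64, -9), (-7, 56, -21), (-12, 96, -36).
Expanding along the first row: (-31)(0) − (64)(0) + (-9)(0) = 0.
Zero determinant ⇒ coplanar.

Yes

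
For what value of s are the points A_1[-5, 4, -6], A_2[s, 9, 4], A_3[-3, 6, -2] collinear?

0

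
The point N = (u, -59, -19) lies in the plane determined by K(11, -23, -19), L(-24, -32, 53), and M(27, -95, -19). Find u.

A normal to the plane is n = KL × KM = (5184, 1152, 2664).
N lies in the plane iff n · KN = 0.
This gives (5184)u + (-98496) = 0, so u = 19.

19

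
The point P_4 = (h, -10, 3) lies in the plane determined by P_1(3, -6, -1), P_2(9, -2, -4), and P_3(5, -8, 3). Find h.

-1

The plane through P_1, P_2, P_3 has equation 10x − 30y − 20z = 230.
Substituting P_4: (10)h + (240) = 230, so h = -1.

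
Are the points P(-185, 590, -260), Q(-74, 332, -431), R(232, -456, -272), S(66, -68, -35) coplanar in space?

The four points are coplanar iff the 3×3 determinant with rows PQ, PR, PS is zero.
Rows: (111, -258, -171), (417, -1046, -12), (251, -658, 225).
Expanding along the first row: (111)(-243246) − (-258)(96837) + (-171)(-11840) = 8280.
Nonzero ⇒ not coplanar.

No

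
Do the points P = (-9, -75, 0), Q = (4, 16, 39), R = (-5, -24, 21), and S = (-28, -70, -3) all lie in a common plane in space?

With P as base: PQ = (13, 91, 39), PR = (4, 51, 21), PS = (-19, 5, -3).
PR × PS = (-258, -387, 989).
PQ · (PR × PS) = 0.
The scalar triple product vanishes, so the four points are coplanar.

Yes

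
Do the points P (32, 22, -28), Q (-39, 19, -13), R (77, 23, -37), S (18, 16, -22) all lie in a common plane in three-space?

The four points are coplanar iff the 3×3 determinant with rows PQ, PR, PS is zero.
Rows: (-71, -3, 15), (45, 1, -9), (-14, -6, 6).
Expanding along the first row: (-71)(-48) − (-3)(144) + (15)(-256) = 0.
Zero determinant ⇒ coplanar.

Yes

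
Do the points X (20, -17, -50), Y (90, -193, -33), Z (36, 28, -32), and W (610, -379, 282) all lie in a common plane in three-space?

The four points are coplanar iff the 3×3 determinant with rows XY, XZ, XW is zero.
Rows: (70, -176, 17), (16, 45, 18), (590, -362, 332).
Expanding along the first row: (70)(21456) − (-176)(-5308) + (17)(-32342) = 17898.
Nonzero ⇒ not coplanar.

No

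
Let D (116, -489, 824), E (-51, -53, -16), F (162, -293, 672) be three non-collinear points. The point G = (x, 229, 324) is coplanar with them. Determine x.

315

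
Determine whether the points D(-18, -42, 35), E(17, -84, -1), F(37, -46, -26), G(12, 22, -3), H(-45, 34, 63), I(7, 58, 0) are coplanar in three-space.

The plane through D, E, F has normal n = DE × DF = (2418, 155, 2170) and equation n·P = 25916.
Checking the remaining points: n·G = 25916, n·H = 33170, n·I = 25916.
Since n·H = 33170 ≠ 25916, H is off the plane and the points are not all coplanar.

No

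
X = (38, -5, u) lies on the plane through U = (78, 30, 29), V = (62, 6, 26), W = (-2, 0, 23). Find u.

24

Coplanarity requires UV · (UW × UX) = 0.
UV = (-16, -24, -3), UW = (-80, -30, -6); the triple product is linear in u with coefficient -1440 and constant term 34560.
Setting it to zero: u = 24.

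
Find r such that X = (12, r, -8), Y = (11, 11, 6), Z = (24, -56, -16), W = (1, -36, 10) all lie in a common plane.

The points are coplanar iff XY · (XZ × XW) = 0.
Expanding, this is linear in r: (-168)r + (-14784) = 0.
So r = -88.

-88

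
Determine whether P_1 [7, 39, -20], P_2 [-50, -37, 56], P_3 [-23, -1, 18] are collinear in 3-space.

P_1P_2 = (-57, -76, 76), P_1P_3 = (-30, -40, 38).
Comparing components 2 and 3: (-76)(38) − (76)(-40) = 152 ≠ 0, so P_1P_2 and P_1P_3 are not parallel and the points are not collinear.

No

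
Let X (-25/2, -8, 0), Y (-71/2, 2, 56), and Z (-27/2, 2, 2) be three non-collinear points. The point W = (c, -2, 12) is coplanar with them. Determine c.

-35/2

The plane through X, Y, Z has equation −540x − 10y − 220z = 6830.
Substituting W: (-540)c + (-2620) = 6830, so c = -35/2.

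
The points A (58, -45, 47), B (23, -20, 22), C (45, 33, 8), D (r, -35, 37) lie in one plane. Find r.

44

The points are coplanar iff AB · (AC × AD) = 0.
Expanding, this is linear in r: (975)r + (-42900) = 0.
So r = 44.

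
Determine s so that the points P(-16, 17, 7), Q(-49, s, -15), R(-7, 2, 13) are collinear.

72

Direction PR = (9, -15, 6). From the x-coordinate of Q, the parameter along the line is τ = (-49 − (-16))/9 = -11/3.
Then s = 17 + (-11/3)·(-15) = 72.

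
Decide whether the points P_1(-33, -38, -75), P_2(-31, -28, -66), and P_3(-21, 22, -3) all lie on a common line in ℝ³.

No

P_1P_2 = (2, 10, 9), P_1P_3 = (12, 60, 72).
Comparing components 2 and 3: (10)(72) − (9)(60) = 180 ≠ 0, so P_1P_2 and P_1P_3 are not parallel and the points are not collinear.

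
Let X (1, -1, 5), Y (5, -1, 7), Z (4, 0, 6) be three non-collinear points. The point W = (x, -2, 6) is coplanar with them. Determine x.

2

Coplanarity requires XY · (XZ × XW) = 0.
XY = (4, 0, 2), XZ = (3, 1, 1); the triple product is linear in x with coefficient -2 and constant term 4.
Setting it to zero: x = 2.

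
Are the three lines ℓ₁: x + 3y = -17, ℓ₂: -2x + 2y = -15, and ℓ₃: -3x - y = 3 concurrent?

No

Intersecting ℓ₁ and ℓ₂: solving the 2×2 system gives (x, y) = (11/8, -49/8).
Substitute into ℓ₃: (-3)(11/8) + (-1)(-49/8) = 2.
But ℓ₃ requires 3 ≠ 2, so the three lines have no common point.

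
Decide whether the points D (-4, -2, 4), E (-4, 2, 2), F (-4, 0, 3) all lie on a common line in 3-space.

DE = (0, 4, -2), DF = (0, 2, -1).
DE × DF = (0, 0, 0).
The cross product vanishes, so the three points are collinear.

Yes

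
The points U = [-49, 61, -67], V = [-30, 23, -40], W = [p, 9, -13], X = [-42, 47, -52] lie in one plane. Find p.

-23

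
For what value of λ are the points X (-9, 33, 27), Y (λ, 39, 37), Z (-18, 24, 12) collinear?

-3

Collinearity requires XY × XZ = 0; each component is linear in λ.
The y-component gives (15)λ + (45) = 0, so λ = -3.
The remaining components then also vanish.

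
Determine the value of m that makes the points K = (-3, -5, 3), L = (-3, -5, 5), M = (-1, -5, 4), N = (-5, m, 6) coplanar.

-5

Normal to plane KLM: n = (0, 4, 0); plane equation n·P = -20.
Requiring n·N = -20: (4)m + (0) = -20.
So m = -5.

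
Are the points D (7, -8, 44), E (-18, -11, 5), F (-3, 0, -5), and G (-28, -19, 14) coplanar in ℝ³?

The four points are coplanar iff the 3×3 determinant with rows DE, DF, DG is zero.
Rows: (-25, -3, -39), (-10, 8, -49), (-35, -11, -30).
Expanding along the first row: (-25)(-779) − (-3)(-1415) + (-39)(390) = 20.
Nonzero ⇒ not coplanar.

No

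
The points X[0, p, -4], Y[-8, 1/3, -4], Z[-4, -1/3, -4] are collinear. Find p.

Collinearity requires XY × XZ = 0; each component is linear in p.
The z-component gives (4)p + (4) = 0, so p = -1.
The remaining components then also vanish.

-1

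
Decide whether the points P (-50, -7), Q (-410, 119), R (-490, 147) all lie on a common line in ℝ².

Yes

PQ = (-360, 126), PR = (-440, 154).
Checking proportionality: PR = 11/9·PQ, so the vectors are parallel and the points are collinear.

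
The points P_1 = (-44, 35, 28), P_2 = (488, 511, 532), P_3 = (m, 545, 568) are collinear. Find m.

526

Collinearity requires P_1P_2 × P_1P_3 = 0; each component is linear in m.
The y-component gives (504)m + (-265104) = 0, so m = 526.
The remaining components then also vanish.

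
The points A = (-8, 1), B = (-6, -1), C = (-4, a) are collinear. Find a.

The three points are collinear iff det[AB; AC] = 0.
This determinant is linear in a: (2)a + (6) = 0, so a = -3.

-3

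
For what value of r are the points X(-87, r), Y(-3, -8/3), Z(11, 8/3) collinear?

-104/3

Collinearity: (X − Y) must be parallel to (Z − Y) = (14, 16/3).
Cross-multiplying the components: (r − (-8/3))·(14) = (-84)·(16/3).
Solving gives r = -104/3.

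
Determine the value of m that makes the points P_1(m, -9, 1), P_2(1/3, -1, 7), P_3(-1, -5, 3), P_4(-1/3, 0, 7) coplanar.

-1/3

The points are coplanar iff P_1P_2 · (P_1P_3 × P_1P_4) = 0.
Expanding, this is linear in m: (-4)m + (-4/3) = 0.
So m = -1/3.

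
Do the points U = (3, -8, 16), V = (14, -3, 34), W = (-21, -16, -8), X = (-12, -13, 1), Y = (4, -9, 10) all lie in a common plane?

The plane through U, V, W has normal n = UV × UW = (24, -168, 32) and equation n·P = 1928.
Checking the remaining points: n·X = 1928, n·Y = 1928.
All equal 1928, so all 5 points lie in one plane.

Yes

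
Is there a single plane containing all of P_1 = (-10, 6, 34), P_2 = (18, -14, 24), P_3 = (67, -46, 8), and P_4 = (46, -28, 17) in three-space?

The four points are coplanar iff the 3×3 determinant with rows P_1P_2, P_1P_3, P_1P_4 is zero.
Rows: (28, -20, -10), (77, -52, -26), (56, -34, -17).
Expanding along the first row: (28)(0) − (-20)(147) + (-10)(294) = 0.
Zero determinant ⇒ coplanar.

Yes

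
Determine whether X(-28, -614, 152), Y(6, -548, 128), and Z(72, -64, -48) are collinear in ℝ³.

XY = (34, 66, -24), XZ = (100, 550, -200).
Comparing components 3 and 1: (-24)(100) − (34)(-200) = 4400 ≠ 0, so XY and XZ are not parallel and the points are not collinear.

No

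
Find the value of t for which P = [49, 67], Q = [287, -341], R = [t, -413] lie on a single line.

329

Collinearity: (R − P) must be parallel to (Q − P) = (238, -408).
Cross-multiplying the components: (t − 49)·(-408) = (-480)·(238).
Solving gives t = 329.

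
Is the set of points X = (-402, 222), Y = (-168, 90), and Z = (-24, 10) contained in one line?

No

XY = (234, -132), XZ = (378, -212).
Twice the signed area of △XYZ is (234)(-212) − (-132)(378) = 288.
The area is nonzero, so the three points are not collinear.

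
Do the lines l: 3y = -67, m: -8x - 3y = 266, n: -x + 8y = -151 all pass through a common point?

No

The three lines meet at one point iff the augmented coefficient matrix [aᵢ bᵢ cᵢ] has rank < 3, i.e. its determinant vanishes.
Here the determinant is 67.
Nonzero, so no common point exists.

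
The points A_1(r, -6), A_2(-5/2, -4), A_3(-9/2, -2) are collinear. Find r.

-1/2

The three points are collinear iff det[A_1A_2; A_1A_3] = 0.
This determinant is linear in r: (-2)r + (-1) = 0, so r = -1/2.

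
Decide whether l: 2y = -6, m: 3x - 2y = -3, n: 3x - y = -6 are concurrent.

Intersecting l and m: solving the 2×2 system gives (x, y) = (-3, -3).
Substitute into n: (3)(-3) + (-1)(-3) = -6.
This equals -6, so (-3, -3) lies on all three lines and they are concurrent.

Yes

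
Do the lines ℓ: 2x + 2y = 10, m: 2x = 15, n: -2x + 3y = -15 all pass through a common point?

No

Lines aᵢx + bᵢy = cᵢ with pairwise distinct directions are concurrent exactly when det[aᵢ bᵢ cᵢ] = 0.
Here the determinant is -30.
Nonzero, so no common point exists.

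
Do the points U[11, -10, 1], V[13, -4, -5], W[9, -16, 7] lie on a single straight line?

UV = (2, 6, -6), UW = (-2, -6, 6).
UV × UW = (0, 0, 0).
The cross product vanishes, so the three points are collinear.

Yes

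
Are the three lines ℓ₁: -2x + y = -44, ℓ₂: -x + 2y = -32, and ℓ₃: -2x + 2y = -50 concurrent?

No

The three lines meet at one point iff the augmented coefficient matrix [aᵢ bᵢ cᵢ] has rank < 3, i.e. its determinant vanishes.
Here the determinant is -2.
Nonzero, so no common point exists.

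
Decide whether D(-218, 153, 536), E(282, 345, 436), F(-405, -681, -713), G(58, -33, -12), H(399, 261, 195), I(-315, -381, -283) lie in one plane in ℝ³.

Yes

The plane through D, E, F has normal n = DE × DF = (-323208, 643200, -381096) and equation n·P = -35398512.
Checking the remaining points: n·G = -35398512, n·H = -35398512, n·I = -35398512.
All equal -35398512, so all 6 points lie in one plane.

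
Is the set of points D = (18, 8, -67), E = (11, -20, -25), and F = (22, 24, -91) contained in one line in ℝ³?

Yes

DE = (-7, -28, 42), DF = (4, 16, -24).
DE × DF = (0, 0, 0).
The cross product vanishes, so the three points are collinear.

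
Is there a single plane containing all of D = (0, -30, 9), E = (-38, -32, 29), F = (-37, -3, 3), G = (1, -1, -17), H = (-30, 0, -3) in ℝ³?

The plane through D, E, F has normal n = DE × DF = (-528, -968, -1100) and equation n·P = 19140.
Checking the remaining points: n·G = 19140, n·H = 19140.
All equal 19140, so all 5 points lie in one plane.

Yes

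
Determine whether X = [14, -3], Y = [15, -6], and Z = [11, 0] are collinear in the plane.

XY = (1, -3), XZ = (-3, 3).
If collinear, XZ would be a scalar multiple of XY. But (1)·(3) ≠ (-3)·(-3) (difference -6), so they are not parallel; the points are not collinear.

No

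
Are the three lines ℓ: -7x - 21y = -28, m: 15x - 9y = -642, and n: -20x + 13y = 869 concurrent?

Intersecting ℓ and m: solving the 2×2 system gives (x, y) = (-35, 13).
Substitute into n: (-20)(-35) + (13)(13) = 869.
This equals 869, so (-35, 13) lies on all three lines and they are concurrent.

Yes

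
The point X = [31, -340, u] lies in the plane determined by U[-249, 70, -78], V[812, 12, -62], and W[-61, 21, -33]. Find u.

Coplanarity requires UV · (UW × UX) = 0.
UV = (1061, -58, 16), UW = (188, -49, 45); the triple product is linear in u with coefficient -41085 and constant term 14626260.
Setting it to zero: u = 356.

356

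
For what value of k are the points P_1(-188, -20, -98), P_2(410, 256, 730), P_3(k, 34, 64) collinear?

-71

Collinearity requires P_1P_2 × P_1P_3 = 0; each component is linear in k.
The y-component gives (828)k + (58788) = 0, so k = -71.
The remaining components then also vanish.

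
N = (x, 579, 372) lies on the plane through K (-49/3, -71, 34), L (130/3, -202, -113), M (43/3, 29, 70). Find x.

79

Coplanarity requires KL · (KM × KN) = 0.
KL = (179/3, -131, -147), KM = (92/3, 100, 36); the triple product is linear in x with coefficient 9984 and constant term -788736.
Setting it to zero: x = 79.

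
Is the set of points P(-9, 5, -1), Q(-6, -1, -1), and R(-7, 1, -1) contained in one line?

Yes

PQ = (3, -6, 0), PR = (2, -4, 0).
PQ × PR = (0, 0, 0).
The cross product vanishes, so the three points are collinear.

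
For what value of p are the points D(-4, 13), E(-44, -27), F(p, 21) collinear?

Collinearity: (F − D) must be parallel to (E − D) = (-40, -40).
Cross-multiplying the components: (p − (-4))·(-40) = (8)·(-40).
Solving gives p = 4.

4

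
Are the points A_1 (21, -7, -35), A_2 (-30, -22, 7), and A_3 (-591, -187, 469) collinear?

A_1A_2 = (-51, -15, 42), A_1A_3 = (-612, -180, 504).
Each component of A_1A_3 is 12 times the corresponding component of A_1A_2, so A_1A_3 = 12·A_1A_2 and the points are collinear.

Yes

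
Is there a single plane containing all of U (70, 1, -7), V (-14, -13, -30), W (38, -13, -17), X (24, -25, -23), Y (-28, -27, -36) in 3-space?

No

The plane through U, V, W has normal n = UV × UW = (-182, -104, 728) and equation n·P = -17940.
Checking the remaining points: n·X = -18512, n·Y = -18304.
Since n·X = -18512 ≠ -17940, X is off the plane and the points are not all coplanar.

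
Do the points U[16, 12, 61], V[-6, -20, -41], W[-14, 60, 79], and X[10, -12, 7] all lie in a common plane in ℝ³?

Yes

A normal to the plane through U, V, W is n = UV × UW = (4320, 3456, -2016).
The plane has equation n·P = -12384. For X: n·X = -12384.
Equal, so X lies in the plane and all four are coplanar.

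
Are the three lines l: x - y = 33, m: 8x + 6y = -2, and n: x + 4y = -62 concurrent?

Lines aᵢx + bᵢy = cᵢ with pairwise distinct directions are concurrent exactly when det[aᵢ bᵢ cᵢ] = 0.
Here the determinant is 0.
It vanishes, so the lines are concurrent at (14, -19).

Yes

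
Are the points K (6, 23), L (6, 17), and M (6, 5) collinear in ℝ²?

KL = (0, -6), KM = (0, -18).
Checking proportionality: KM = 3·KL, so the vectors are parallel and the points are collinear.

Yes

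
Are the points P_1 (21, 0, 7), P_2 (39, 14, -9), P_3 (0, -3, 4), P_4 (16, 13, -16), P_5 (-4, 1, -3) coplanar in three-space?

No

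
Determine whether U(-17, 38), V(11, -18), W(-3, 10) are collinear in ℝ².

Yes

UV = (28, -56), UW = (14, -28).
Checking proportionality: UW = 1/2·UV, so the vectors are parallel and the points are collinear.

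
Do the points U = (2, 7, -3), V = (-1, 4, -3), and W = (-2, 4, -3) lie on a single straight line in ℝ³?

UV = (-3, -3, 0), UW = (-4, -3, 0).
UV × UW = (0, 0, -3).
The cross product is nonzero, so the points do not lie on one line.

No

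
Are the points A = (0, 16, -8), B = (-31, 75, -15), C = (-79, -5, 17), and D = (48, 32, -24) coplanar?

Yes

With A as base: AB = (-31, 59, -7), AC = (-79, -21, 25), AD = (48, 16, -16).
AC × AD = (-64, -64, -256).
AB · (AC × AD) = 0.
The scalar triple product vanishes, so the four points are coplanar.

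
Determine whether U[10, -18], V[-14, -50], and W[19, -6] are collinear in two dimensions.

UV = (-24, -32), UW = (9, 12).
Twice the signed area of △UVW is (-24)(12) − (-32)(9) = 0.
The triangle is degenerate (zero area), so the points are collinear.

Yes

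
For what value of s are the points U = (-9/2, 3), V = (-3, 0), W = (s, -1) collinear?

Collinearity: (W − U) must be parallel to (V − U) = (3/2, -3).
Cross-multiplying the components: (s − (-9/2))·(-3) = (-4)·(3/2).
Solving gives s = -5/2.

-5/2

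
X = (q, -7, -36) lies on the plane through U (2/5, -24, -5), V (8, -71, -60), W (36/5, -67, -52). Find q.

The plane through U, V, W has equation −156x − (84/5)y − (36/5)z = 1884/5.
Substituting X: (-156)q + (1884/5) = 1884/5, so q = 0.

0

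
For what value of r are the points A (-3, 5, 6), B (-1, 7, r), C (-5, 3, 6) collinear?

6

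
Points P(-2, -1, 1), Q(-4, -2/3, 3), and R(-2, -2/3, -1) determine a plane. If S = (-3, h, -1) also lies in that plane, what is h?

-1/3

Coplanarity requires PQ · (PR × PS) = 0.
PQ = (-2, 1/3, 2), PR = (0, 1/3, -2); the triple product is linear in h with coefficient -4 and constant term -4/3.
Setting it to zero: h = -1/3.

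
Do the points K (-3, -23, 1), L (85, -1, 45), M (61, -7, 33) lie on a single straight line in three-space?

KL = (88, 22, 44), KM = (64, 16, 32).
Each component of KM is 8/11 times the corresponding component of KL, so KM = 8/11·KL and the points are collinear.

Yes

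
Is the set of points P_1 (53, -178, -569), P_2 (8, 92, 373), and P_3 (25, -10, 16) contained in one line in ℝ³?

No

P_1P_2 = (-45, 270, 942), P_1P_3 = (-28, 168, 585).
P_1P_2 × P_1P_3 = (-306, -51, 0).
The cross product is nonzero, so the points do not lie on one line.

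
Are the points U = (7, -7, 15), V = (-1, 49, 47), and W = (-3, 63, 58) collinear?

No

UV = (-8, 56, 32), UW = (-10, 70, 43).
UV × UW = (168, 24, 0).
The cross product is nonzero, so the points do not lie on one line.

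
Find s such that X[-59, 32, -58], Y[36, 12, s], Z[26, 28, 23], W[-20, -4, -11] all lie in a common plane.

37

Coplanarity ⇔ det[XY; XZ; XW] = 0.
Expanding, this is linear in s: (-2904)s + (107448) = 0.
So s = 37.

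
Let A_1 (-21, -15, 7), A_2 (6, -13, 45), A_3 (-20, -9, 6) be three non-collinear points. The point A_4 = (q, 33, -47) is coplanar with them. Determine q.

-45

The plane through A_1, A_2, A_3 has equation −230x + 65y + 160z = 4975.
Substituting A_4: (-230)q + (-5375) = 4975, so q = -45.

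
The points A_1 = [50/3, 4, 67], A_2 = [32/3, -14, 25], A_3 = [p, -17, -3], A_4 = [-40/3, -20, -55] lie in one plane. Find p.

8/3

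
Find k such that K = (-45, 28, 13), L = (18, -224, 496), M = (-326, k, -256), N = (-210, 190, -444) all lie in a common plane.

Normal to plane KLN: n = (36918, -50904, -31374); plane equation n·P = -3494484.
Requiring n·M = -3494484: (-50904)k + (-4003524) = -3494484.
So k = -10.

-10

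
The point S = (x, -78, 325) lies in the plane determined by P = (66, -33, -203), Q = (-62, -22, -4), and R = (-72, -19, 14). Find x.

-332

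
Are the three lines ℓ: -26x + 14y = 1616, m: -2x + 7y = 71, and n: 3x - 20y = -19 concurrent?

No

Intersecting ℓ and m: solving the 2×2 system gives (x, y) = (-67, -9).
Substitute into n: (3)(-67) + (-20)(-9) = -21.
But n requires -19 ≠ -21, so the three lines have no common point.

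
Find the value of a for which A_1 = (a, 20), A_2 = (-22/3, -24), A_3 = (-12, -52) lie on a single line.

Collinearity: (A_1 − A_2) must be parallel to (A_3 − A_2) = (-14/3, -28).
Cross-multiplying the components: (a − (-22/3))·(-28) = (44)·(-14/3).
Solving gives a = 0.

0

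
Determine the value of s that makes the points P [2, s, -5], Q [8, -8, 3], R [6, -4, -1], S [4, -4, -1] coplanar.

Coplanarity ⇔ det[PQ; PR; PS] = 0.
Expanding, this is linear in s: (-8)s + (0) = 0.
So s = 0.

0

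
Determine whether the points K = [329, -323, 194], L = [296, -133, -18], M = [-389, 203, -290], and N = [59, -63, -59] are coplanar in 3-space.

The four points are coplanar iff the 3×3 determinant with rows KL, KM, KN is zero.
Rows: (-33, 190, -212), (-718, 526, -484), (-270, 260, -253).
Expanding along the first row: (-33)(-7238) − (190)(50974) + (-212)(-44660) = 21714.
Nonzero ⇒ not coplanar.

No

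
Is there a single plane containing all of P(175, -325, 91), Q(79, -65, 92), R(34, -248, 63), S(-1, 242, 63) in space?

No

A normal to the plane through P, Q, R is n = PQ × PR = (-7357, -2829, 29268).
The plane has equation n·X = 2295338. For S: n·S = 1166623.
1166623 ≠ 2295338, so S is off the plane.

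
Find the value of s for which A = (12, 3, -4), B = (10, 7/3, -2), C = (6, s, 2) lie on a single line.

1

Direction AB = (-2, -2/3, 2). From the x-coordinate of C, the parameter along the line is τ = (6 − 12)/(-2) = 3.
Then s = 3 + 3·(-2/3) = 1.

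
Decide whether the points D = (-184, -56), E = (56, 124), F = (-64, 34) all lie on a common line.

Yes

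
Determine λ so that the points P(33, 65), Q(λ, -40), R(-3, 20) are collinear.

The three points are collinear iff det[PQ; PR] = 0.
This determinant is linear in λ: (-45)λ + (-2295) = 0, so λ = -51.

-51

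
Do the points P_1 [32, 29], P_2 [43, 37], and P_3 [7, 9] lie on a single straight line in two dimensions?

No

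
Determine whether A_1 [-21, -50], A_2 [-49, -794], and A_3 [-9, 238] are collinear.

No

A_1A_2 = (-28, -744), A_1A_3 = (12, 288).
If collinear, A_1A_3 would be a scalar multiple of A_1A_2. But (-28)·(288) ≠ (-744)·(12) (difference 864), so they are not parallel; the points are not collinear.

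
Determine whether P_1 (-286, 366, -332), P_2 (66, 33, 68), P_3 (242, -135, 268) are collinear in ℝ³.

P_1P_2 = (352, -333, 400), P_1P_3 = (528, -501, 600).
P_1P_2 × P_1P_3 = (600, 0, -528).
The cross product is nonzero, so the points do not lie on one line.

No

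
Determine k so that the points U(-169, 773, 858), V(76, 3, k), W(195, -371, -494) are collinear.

-52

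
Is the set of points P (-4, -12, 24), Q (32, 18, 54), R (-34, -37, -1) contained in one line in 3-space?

Yes

PQ = (36, 30, 30), PR = (-30, -25, -25).
PQ × PR = (0, 0, 0).
The cross product vanishes, so the three points are collinear.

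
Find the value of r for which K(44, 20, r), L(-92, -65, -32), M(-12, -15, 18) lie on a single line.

Collinearity requires KL × KM = 0; each component is linear in r.
The x-component gives (50)r + (-2650) = 0, so r = 53.
The remaining components then also vanish.

53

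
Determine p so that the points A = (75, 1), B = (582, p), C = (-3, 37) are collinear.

The three points are collinear iff det[AB; AC] = 0.
This determinant is linear in p: (78)p + (18174) = 0, so p = -233.

-233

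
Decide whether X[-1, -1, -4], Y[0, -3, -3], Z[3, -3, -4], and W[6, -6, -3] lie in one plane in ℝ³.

Yes

With X as base: XY = (1, -2, 1), XZ = (4, -2, 0), XW = (7, -5, 1).
XZ × XW = (-2, -4, -6).
XY · (XZ × XW) = 0.
The scalar triple product vanishes, so the four points are coplanar.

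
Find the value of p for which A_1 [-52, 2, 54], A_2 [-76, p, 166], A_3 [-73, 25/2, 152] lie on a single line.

14

Collinearity requires A_1A_2 × A_1A_3 = 0; each component is linear in p.
The x-component gives (98)p + (-1372) = 0, so p = 14.
The remaining components then also vanish.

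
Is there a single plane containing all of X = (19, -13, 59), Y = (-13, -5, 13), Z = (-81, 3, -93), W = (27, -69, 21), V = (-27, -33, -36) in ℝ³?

Yes

The plane through X, Y, Z has normal n = XY × XZ = (-480, -264, 288) and equation n·P = 11304.
Checking the remaining points: n·W = 11304, n·V = 11304.
All equal 11304, so all 5 points lie in one plane.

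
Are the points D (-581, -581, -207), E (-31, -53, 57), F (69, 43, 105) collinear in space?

DE = (550, 528, 264), DF = (650, 624, 312).
DE × DF = (0, 0, 0).
The cross product vanishes, so the three points are collinear.

Yes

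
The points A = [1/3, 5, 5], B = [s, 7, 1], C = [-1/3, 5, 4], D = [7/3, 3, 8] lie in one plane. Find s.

-7/3

Normal to plane ACD: n = (-2, 0, 4/3); plane equation n·P = 6.
Requiring n·B = 6: (-2)s + (4/3) = 6.
So s = -7/3.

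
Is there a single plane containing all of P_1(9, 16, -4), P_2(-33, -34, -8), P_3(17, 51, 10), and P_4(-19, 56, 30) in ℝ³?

A normal to the plane through P_1, P_2, P_3 is n = P_1P_2 × P_1P_3 = (-560, 556, -1070).
The plane has equation n·P = 8136. For P_4: n·P_4 = 9676.
9676 ≠ 8136, so P_4 is off the plane.

No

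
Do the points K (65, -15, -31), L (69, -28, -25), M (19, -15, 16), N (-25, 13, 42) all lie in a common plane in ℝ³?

No

The four points are coplanar iff the 3×3 determinant with rows KL, KM, KN is zero.
Rows: (4, -13, 6), (-46, 0, 47), (-90, 28, 73).
Expanding along the first row: (4)(-1316) − (-13)(872) + (6)(-1288) = -1656.
Nonzero ⇒ not coplanar.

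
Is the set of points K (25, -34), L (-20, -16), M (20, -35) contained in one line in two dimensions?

KL = (-45, 18), KM = (-5, -1).
Twice the signed area of △KLM is (-45)(-1) − (18)(-5) = 135.
The area is nonzero, so the three points are not collinear.

No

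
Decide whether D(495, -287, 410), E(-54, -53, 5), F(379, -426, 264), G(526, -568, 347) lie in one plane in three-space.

The four points are coplanar iff the 3×3 determinant with rows DE, DF, DG is zero.
Rows: (-549, 234, -405), (-116, -139, -146), (31, -281, -63).
Expanding along the first row: (-549)(-32269) − (234)(11834) + (-405)(36905) = 0.
Zero determinant ⇒ coplanar.

Yes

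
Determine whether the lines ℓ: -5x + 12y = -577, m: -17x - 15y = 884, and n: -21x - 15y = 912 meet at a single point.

Yes

Intersecting ℓ and m: solving the 2×2 system gives (x, y) = (-7, -51).
Substitute into n: (-21)(-7) + (-15)(-51) = 912.
This equals 912, so (-7, -51) lies on all three lines and they are concurrent.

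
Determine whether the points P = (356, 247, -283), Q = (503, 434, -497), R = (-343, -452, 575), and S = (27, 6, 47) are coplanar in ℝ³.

Yes

A normal to the plane through P, Q, R is n = PQ × PR = (10860, 23460, 27960).
The plane has equation n·X = 1748100. For S: n·S = 1748100.
Equal, so S lies in the plane and all four are coplanar.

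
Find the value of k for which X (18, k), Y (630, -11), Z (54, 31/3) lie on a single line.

35/3

Collinearity: (X − Y) must be parallel to (Z − Y) = (-576, 64/3).
Cross-multiplying the components: (k − (-11))·(-576) = (-612)·(64/3).
Solving gives k = 35/3.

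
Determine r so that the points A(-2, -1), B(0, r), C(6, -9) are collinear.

-3

The three points are collinear iff det[AB; AC] = 0.
This determinant is linear in r: (-8)r + (-24) = 0, so r = -3.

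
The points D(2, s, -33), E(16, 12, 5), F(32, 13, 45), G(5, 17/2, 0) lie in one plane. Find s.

23/2

Coplanarity ⇔ det[DE; DF; DG] = 0.
Expanding, this is linear in s: (360)s + (-4140) = 0.
So s = 23/2.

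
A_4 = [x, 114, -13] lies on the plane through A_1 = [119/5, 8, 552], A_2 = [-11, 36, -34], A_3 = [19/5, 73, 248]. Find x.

-64/5

The plane through A_1, A_2, A_3 has equation 29578x + (5704/5)y − 1702z = -1132106/5.
Substituting A_4: (29578)x + (760886/5) = -1132106/5, so x = -64/5.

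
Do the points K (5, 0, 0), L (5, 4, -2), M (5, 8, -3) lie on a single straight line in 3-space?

No

KL = (0, 4, -2), KM = (0, 8, -3).
KL × KM = (4, 0, 0).
The cross product is nonzero, so the points do not lie on one line.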